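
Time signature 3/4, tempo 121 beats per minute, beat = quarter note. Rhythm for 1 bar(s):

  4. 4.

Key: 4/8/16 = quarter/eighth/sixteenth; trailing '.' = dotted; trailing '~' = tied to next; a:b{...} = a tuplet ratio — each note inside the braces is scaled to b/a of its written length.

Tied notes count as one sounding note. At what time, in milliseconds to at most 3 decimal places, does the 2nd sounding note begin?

note 2 onset = 3/2b = 743.802ms

1. 0.0ms @ 0 + 743.802ms (3/2)
2. 743.802ms @ 3/2 + 743.802ms (3/2)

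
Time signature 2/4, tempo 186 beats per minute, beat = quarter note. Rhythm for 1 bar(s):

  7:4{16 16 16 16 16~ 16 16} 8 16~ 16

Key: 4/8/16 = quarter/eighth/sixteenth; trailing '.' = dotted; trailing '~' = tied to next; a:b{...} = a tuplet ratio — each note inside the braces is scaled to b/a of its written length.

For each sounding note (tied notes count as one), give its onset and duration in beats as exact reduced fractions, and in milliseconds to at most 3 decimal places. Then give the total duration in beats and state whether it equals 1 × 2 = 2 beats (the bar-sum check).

1) 0.0ms=0b +46.083ms=1/7b
2) 46.083ms=1/7b +46.083ms=1/7b
3) 92.166ms=2/7b +46.083ms=1/7b
4) 138.249ms=3/7b +46.083ms=1/7b
5) 184.332ms=4/7b +92.166ms=2/7b
6) 276.498ms=6/7b +46.083ms=1/7b
7) 322.581ms=1b +161.29ms=1/2b
8) 483.871ms=3/2b +161.29ms=1/2b
Σ=2b of 2 (186bpm 2/4) — PASS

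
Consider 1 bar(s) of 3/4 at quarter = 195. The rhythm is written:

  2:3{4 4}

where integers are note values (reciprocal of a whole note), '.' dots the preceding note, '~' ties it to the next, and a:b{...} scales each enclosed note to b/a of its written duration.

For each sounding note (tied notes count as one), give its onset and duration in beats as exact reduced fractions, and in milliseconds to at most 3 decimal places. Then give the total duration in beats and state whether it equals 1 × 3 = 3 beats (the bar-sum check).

1) 0.0ms=0b +461.538ms=3/2b
2) 461.538ms=3/2b +461.538ms=3/2b
Σ=3b of 3 (195bpm 3/4) — PASS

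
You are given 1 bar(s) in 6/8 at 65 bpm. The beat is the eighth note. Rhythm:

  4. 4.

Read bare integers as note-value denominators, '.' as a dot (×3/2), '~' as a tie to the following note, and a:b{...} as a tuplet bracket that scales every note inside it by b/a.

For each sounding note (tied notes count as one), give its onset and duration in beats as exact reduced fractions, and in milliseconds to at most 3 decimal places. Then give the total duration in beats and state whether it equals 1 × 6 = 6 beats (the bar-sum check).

1) 0.0ms=0b +2769.231ms=3b
2) 2769.231ms=3b +2769.231ms=3b
Σ=6b of 6 (65bpm 6/8) — PASS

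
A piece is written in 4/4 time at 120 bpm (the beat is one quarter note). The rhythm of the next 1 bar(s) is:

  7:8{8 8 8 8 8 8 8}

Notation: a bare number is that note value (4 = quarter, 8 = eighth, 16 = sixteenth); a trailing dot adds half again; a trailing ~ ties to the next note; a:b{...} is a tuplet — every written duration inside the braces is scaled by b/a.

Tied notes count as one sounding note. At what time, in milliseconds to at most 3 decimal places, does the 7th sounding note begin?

1. 0.0ms @ 0 + 285.714ms (4/7)
2. 285.714ms @ 4/7 + 285.714ms (4/7)
3. 571.429ms @ 8/7 + 285.714ms (4/7)
4. 857.143ms @ 12/7 + 285.714ms (4/7)
5. 1142.857ms @ 16/7 + 285.714ms (4/7)
6. 1428.571ms @ 20/7 + 285.714ms (4/7)
7. 1714.286ms @ 24/7 + 285.714ms (4/7)

note 7 onset = 24/7b = 1714.286ms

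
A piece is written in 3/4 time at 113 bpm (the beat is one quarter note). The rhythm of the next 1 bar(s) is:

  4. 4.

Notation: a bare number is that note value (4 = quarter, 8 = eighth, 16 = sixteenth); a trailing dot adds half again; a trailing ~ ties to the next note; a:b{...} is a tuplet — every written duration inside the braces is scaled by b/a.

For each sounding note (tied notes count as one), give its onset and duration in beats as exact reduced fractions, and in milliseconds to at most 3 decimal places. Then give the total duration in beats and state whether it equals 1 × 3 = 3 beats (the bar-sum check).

1) 0.0ms=0b +796.46ms=3/2b
2) 796.46ms=3/2b +796.46ms=3/2b
Σ=3b of 3 (113bpm 3/4) — PASS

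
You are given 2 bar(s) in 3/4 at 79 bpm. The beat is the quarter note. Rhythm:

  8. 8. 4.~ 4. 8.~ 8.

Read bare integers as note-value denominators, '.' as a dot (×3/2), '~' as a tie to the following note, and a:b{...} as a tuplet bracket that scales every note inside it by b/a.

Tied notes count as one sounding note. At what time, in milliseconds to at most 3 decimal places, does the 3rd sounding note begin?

note 3 onset = 3/2b = 1139.241ms

1. 0.0ms @ 0 + 569.62ms (3/4)
2. 569.62ms @ 3/4 + 569.62ms (3/4)
3. 1139.241ms @ 3/2 + 2278.481ms (3)
4. 3417.722ms @ 9/2 + 1139.241ms (3/2)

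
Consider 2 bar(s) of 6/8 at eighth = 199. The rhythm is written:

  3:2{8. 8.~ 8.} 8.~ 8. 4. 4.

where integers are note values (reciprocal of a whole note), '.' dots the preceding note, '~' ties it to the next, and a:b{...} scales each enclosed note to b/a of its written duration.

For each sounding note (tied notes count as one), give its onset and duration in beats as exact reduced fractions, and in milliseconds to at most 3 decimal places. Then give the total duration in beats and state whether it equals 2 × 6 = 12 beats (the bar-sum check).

1) 0.0ms=0b +301.508ms=1b
2) 301.508ms=1b +603.015ms=2b
3) 904.523ms=3b +904.523ms=3b
4) 1809.045ms=6b +904.523ms=3b
5) 2713.568ms=9b +904.523ms=3b
Σ=12b of 12 (199bpm 6/8) — PASS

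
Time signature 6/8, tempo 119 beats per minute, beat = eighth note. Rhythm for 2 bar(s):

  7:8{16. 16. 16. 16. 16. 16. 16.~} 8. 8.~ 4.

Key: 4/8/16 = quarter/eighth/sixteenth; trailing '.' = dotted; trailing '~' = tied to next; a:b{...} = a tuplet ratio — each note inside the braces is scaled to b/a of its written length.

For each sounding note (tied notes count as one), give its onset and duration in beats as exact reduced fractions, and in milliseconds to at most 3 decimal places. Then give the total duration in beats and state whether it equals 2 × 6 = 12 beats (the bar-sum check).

1) 0.0ms=0b +432.173ms=6/7b
2) 432.173ms=6/7b +432.173ms=6/7b
3) 864.346ms=12/7b +432.173ms=6/7b
4) 1296.519ms=18/7b +432.173ms=6/7b
5) 1728.691ms=24/7b +432.173ms=6/7b
6) 2160.864ms=30/7b +432.173ms=6/7b
7) 2593.037ms=36/7b +1188.475ms=33/14b
8) 3781.513ms=15/2b +2268.908ms=9/2b
Σ=12b of 12 (119bpm 6/8) — PASS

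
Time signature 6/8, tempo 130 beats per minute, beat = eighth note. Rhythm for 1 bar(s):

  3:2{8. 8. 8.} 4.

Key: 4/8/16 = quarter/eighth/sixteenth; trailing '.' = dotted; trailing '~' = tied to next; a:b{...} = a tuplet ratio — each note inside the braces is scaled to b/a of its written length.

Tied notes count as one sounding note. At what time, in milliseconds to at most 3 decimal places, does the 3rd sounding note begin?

1. 0.0ms @ 0 + 461.538ms (1)
2. 461.538ms @ 1 + 461.538ms (1)
3. 923.077ms @ 2 + 461.538ms (1)
4. 1384.615ms @ 3 + 1384.615ms (3)

note 3 onset = 2b = 923.077ms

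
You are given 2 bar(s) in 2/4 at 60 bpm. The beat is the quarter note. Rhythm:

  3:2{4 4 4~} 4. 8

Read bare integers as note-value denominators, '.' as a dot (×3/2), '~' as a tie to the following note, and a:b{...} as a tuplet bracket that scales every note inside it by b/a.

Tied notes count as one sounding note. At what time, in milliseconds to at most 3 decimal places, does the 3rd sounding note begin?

1. 0.0ms @ 0 + 666.667ms (2/3)
2. 666.667ms @ 2/3 + 666.667ms (2/3)
3. 1333.333ms @ 4/3 + 2166.667ms (13/6)
4. 3500.0ms @ 7/2 + 500.0ms (1/2)

note 3 onset = 4/3b = 1333.333ms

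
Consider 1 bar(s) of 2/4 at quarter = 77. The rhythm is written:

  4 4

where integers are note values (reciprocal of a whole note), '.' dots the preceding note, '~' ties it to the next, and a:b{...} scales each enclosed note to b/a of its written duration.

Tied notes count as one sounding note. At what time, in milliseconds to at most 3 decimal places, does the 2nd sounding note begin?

1. 0.0ms @ 0 + 779.221ms (1)
2. 779.221ms @ 1 + 779.221ms (1)

note 2 onset = 1b = 779.221ms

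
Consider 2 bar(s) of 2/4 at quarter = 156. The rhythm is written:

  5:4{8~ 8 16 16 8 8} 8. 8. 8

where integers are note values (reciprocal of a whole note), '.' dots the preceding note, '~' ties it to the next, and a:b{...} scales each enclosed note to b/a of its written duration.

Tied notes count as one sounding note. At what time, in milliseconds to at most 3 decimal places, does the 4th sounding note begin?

note 4 onset = 6/5b = 461.538ms

1. 0.0ms @ 0 + 307.692ms (4/5)
2. 307.692ms @ 4/5 + 76.923ms (1/5)
3. 384.615ms @ 1 + 76.923ms (1/5)
4. 461.538ms @ 6/5 + 153.846ms (2/5)
5. 615.385ms @ 8/5 + 153.846ms (2/5)
6. 769.231ms @ 2 + 288.462ms (3/4)
7. 1057.692ms @ 11/4 + 288.462ms (3/4)
8. 1346.154ms @ 7/2 + 192.308ms (1/2)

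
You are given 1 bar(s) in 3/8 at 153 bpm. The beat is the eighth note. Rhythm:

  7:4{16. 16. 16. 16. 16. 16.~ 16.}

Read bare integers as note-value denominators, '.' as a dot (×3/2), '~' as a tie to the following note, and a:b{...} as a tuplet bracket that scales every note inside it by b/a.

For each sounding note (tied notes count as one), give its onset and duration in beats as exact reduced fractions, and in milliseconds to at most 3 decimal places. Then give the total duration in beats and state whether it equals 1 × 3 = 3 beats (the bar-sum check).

1) 0.0ms=0b +168.067ms=3/7b
2) 168.067ms=3/7b +168.067ms=3/7b
3) 336.134ms=6/7b +168.067ms=3/7b
4) 504.202ms=9/7b +168.067ms=3/7b
5) 672.269ms=12/7b +168.067ms=3/7b
6) 840.336ms=15/7b +336.134ms=6/7b
Σ=3b of 3 (153bpm 3/8) — PASS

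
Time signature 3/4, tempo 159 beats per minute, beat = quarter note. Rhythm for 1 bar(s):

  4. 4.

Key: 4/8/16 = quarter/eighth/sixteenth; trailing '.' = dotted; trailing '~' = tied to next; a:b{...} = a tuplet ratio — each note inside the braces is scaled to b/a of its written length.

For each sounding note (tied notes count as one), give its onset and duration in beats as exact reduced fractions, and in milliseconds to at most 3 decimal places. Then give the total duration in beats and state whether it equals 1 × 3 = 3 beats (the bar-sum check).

1) 0.0ms=0b +566.038ms=3/2b
2) 566.038ms=3/2b +566.038ms=3/2b
Σ=3b of 3 (159bpm 3/4) — PASS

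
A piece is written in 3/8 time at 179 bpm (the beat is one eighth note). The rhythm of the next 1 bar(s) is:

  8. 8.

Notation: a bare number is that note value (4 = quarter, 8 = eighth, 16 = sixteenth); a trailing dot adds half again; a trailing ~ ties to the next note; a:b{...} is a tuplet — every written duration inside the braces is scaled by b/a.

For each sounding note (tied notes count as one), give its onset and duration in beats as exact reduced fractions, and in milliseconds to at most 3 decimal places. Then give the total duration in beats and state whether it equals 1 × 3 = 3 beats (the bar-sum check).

1) 0.0ms=0b +502.793ms=3/2b
2) 502.793ms=3/2b +502.793ms=3/2b
Σ=3b of 3 (179bpm 3/8) — PASS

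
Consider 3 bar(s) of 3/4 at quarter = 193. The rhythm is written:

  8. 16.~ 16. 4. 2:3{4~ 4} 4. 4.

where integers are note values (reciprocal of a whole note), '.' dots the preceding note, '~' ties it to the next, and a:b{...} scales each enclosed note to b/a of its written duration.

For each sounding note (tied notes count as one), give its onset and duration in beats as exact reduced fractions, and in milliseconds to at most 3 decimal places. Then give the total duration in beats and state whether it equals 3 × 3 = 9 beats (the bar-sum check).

1) 0.0ms=0b +233.161ms=3/4b
2) 233.161ms=3/4b +233.161ms=3/4b
3) 466.321ms=3/2b +466.321ms=3/2b
4) 932.642ms=3b +932.642ms=3b
5) 1865.285ms=6b +466.321ms=3/2b
6) 2331.606ms=15/2b +466.321ms=3/2b
Σ=9b of 9 (193bpm 3/4) — PASS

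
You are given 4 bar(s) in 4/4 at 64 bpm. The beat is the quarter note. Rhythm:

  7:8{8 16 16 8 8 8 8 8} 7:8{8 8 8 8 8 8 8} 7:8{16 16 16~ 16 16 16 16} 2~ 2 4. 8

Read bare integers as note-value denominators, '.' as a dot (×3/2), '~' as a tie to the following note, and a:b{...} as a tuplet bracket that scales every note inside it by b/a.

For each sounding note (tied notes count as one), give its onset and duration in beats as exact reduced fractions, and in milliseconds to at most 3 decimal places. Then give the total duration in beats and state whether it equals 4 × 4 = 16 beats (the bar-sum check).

1) 0.0ms=0b +535.714ms=4/7b
2) 535.714ms=4/7b +267.857ms=2/7b
3) 803.571ms=6/7b +267.857ms=2/7b
4) 1071.429ms=8/7b +535.714ms=4/7b
5) 1607.143ms=12/7b +535.714ms=4/7b
6) 2142.857ms=16/7b +535.714ms=4/7b
7) 2678.571ms=20/7b +535.714ms=4/7b
8) 3214.286ms=24/7b +535.714ms=4/7b
9) 3750.0ms=4b +535.714ms=4/7b
10) 4285.714ms=32/7b +535.714ms=4/7b
11) 4821.429ms=36/7b +535.714ms=4/7b
12) 5357.143ms=40/7b +535.714ms=4/7b
13) 5892.857ms=44/7b +535.714ms=4/7b
14) 6428.571ms=48/7b +535.714ms=4/7b
15) 6964.286ms=52/7b +535.714ms=4/7b
16) 7500.0ms=8b +267.857ms=2/7b
17) 7767.857ms=58/7b +267.857ms=2/7b
18) 8035.714ms=60/7b +535.714ms=4/7b
19) 8571.429ms=64/7b +267.857ms=2/7b
20) 8839.286ms=66/7b +267.857ms=2/7b
21) 9107.143ms=68/7b +267.857ms=2/7b
22) 9375.0ms=10b +3750.0ms=4b
23) 13125.0ms=14b +1406.25ms=3/2b
24) 14531.25ms=31/2b +468.75ms=1/2b
Σ=16b of 16 (64bpm 4/4) — PASS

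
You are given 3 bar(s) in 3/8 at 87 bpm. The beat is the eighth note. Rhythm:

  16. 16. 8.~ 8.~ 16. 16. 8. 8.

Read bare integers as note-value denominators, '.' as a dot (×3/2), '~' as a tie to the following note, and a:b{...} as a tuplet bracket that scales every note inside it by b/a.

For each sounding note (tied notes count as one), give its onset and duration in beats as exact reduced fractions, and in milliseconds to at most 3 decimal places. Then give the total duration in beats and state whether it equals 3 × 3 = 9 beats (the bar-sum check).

1) 0.0ms=0b +517.241ms=3/4b
2) 517.241ms=3/4b +517.241ms=3/4b
3) 1034.483ms=3/2b +2586.207ms=15/4b
4) 3620.69ms=21/4b +517.241ms=3/4b
5) 4137.931ms=6b +1034.483ms=3/2b
6) 5172.414ms=15/2b +1034.483ms=3/2b
Σ=9b of 9 (87bpm 3/8) — PASS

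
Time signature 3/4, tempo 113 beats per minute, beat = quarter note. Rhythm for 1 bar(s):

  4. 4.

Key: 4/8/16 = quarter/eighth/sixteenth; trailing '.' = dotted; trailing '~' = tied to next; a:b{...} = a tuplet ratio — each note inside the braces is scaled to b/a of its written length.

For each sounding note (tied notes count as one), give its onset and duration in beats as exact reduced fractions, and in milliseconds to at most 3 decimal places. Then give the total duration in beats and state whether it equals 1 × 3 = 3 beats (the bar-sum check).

1) 0.0ms=0b +796.46ms=3/2b
2) 796.46ms=3/2b +796.46ms=3/2b
Σ=3b of 3 (113bpm 3/4) — PASS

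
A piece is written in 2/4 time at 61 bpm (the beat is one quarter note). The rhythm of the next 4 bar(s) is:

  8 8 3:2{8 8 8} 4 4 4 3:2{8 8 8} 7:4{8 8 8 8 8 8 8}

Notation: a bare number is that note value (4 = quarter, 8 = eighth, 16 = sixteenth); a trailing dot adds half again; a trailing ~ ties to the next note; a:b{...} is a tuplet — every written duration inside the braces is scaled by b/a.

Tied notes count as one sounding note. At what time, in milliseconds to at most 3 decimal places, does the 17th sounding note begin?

1. 0.0ms @ 0 + 491.803ms (1/2)
2. 491.803ms @ 1/2 + 491.803ms (1/2)
3. 983.607ms @ 1 + 327.869ms (1/3)
4. 1311.475ms @ 4/3 + 327.869ms (1/3)
5. 1639.344ms @ 5/3 + 327.869ms (1/3)
6. 1967.213ms @ 2 + 983.607ms (1)
7. 2950.82ms @ 3 + 983.607ms (1)
8. 3934.426ms @ 4 + 983.607ms (1)
9. 4918.033ms @ 5 + 327.869ms (1/3)
10. 5245.902ms @ 16/3 + 327.869ms (1/3)
11. 5573.77ms @ 17/3 + 327.869ms (1/3)
12. 5901.639ms @ 6 + 281.03ms (2/7)
13. 6182.67ms @ 44/7 + 281.03ms (2/7)
14. 6463.7ms @ 46/7 + 281.03ms (2/7)
15. 6744.731ms @ 48/7 + 281.03ms (2/7)
16. 7025.761ms @ 50/7 + 281.03ms (2/7)
17. 7306.792ms @ 52/7 + 281.03ms (2/7)
18. 7587.822ms @ 54/7 + 281.03ms (2/7)

note 17 onset = 52/7b = 7306.792ms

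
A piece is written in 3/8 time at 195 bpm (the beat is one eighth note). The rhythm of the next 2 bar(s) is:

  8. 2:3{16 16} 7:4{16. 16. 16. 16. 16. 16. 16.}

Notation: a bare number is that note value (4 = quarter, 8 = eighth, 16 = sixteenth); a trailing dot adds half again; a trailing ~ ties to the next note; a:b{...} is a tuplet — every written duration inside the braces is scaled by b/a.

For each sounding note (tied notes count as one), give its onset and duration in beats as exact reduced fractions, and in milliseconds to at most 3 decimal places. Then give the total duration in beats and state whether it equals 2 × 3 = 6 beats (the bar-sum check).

1) 0.0ms=0b +461.538ms=3/2b
2) 461.538ms=3/2b +230.769ms=3/4b
3) 692.308ms=9/4b +230.769ms=3/4b
4) 923.077ms=3b +131.868ms=3/7b
5) 1054.945ms=24/7b +131.868ms=3/7b
6) 1186.813ms=27/7b +131.868ms=3/7b
7) 1318.681ms=30/7b +131.868ms=3/7b
8) 1450.549ms=33/7b +131.868ms=3/7b
9) 1582.418ms=36/7b +131.868ms=3/7b
10) 1714.286ms=39/7b +131.868ms=3/7b
Σ=6b of 6 (195bpm 3/8) — PASS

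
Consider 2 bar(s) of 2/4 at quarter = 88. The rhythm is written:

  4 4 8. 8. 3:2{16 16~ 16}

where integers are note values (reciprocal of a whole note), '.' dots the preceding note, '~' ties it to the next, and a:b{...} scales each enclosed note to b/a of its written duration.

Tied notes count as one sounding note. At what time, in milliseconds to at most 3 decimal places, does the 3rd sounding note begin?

1. 0.0ms @ 0 + 681.818ms (1)
2. 681.818ms @ 1 + 681.818ms (1)
3. 1363.636ms @ 2 + 511.364ms (3/4)
4. 1875.0ms @ 11/4 + 511.364ms (3/4)
5. 2386.364ms @ 7/2 + 113.636ms (1/6)
6. 2500.0ms @ 11/3 + 227.273ms (1/3)

note 3 onset = 2b = 1363.636ms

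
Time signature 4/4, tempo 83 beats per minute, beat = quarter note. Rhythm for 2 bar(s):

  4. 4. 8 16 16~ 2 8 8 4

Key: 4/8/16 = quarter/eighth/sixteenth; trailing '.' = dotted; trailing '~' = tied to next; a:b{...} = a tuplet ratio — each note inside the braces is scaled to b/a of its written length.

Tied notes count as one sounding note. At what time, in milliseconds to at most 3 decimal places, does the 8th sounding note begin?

1. 0.0ms @ 0 + 1084.337ms (3/2)
2. 1084.337ms @ 3/2 + 1084.337ms (3/2)
3. 2168.675ms @ 3 + 361.446ms (1/2)
4. 2530.12ms @ 7/2 + 180.723ms (1/4)
5. 2710.843ms @ 15/4 + 1626.506ms (9/4)
6. 4337.349ms @ 6 + 361.446ms (1/2)
7. 4698.795ms @ 13/2 + 361.446ms (1/2)
8. 5060.241ms @ 7 + 722.892ms (1)

note 8 onset = 7b = 5060.241ms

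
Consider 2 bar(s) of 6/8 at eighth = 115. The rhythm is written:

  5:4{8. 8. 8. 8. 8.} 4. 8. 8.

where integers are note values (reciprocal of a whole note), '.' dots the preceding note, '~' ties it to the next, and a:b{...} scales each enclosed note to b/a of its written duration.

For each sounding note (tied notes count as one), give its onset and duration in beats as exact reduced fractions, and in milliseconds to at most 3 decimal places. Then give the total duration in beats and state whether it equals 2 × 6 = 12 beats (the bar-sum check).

1) 0.0ms=0b +626.087ms=6/5b
2) 626.087ms=6/5b +626.087ms=6/5b
3) 1252.174ms=12/5b +626.087ms=6/5b
4) 1878.261ms=18/5b +626.087ms=6/5b
5) 2504.348ms=24/5b +626.087ms=6/5b
6) 3130.435ms=6b +1565.217ms=3b
7) 4695.652ms=9b +782.609ms=3/2b
8) 5478.261ms=21/2b +782.609ms=3/2b
Σ=12b of 12 (115bpm 6/8) — PASS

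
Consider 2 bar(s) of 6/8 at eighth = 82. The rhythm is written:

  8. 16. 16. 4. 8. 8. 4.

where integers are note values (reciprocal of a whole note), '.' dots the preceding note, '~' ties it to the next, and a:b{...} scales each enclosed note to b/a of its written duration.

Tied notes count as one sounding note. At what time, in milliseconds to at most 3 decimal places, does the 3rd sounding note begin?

1. 0.0ms @ 0 + 1097.561ms (3/2)
2. 1097.561ms @ 3/2 + 548.78ms (3/4)
3. 1646.341ms @ 9/4 + 548.78ms (3/4)
4. 2195.122ms @ 3 + 2195.122ms (3)
5. 4390.244ms @ 6 + 1097.561ms (3/2)
6. 5487.805ms @ 15/2 + 1097.561ms (3/2)
7. 6585.366ms @ 9 + 2195.122ms (3)

note 3 onset = 9/4b = 1646.341ms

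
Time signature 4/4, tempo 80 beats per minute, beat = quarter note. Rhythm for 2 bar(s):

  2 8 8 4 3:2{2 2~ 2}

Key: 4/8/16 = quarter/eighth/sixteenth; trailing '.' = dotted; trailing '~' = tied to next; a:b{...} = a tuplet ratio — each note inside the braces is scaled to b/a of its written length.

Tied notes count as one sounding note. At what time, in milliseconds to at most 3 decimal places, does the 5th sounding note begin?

1. 0.0ms @ 0 + 1500.0ms (2)
2. 1500.0ms @ 2 + 375.0ms (1/2)
3. 1875.0ms @ 5/2 + 375.0ms (1/2)
4. 2250.0ms @ 3 + 750.0ms (1)
5. 3000.0ms @ 4 + 1000.0ms (4/3)
6. 4000.0ms @ 16/3 + 2000.0ms (8/3)

note 5 onset = 4b = 3000.0ms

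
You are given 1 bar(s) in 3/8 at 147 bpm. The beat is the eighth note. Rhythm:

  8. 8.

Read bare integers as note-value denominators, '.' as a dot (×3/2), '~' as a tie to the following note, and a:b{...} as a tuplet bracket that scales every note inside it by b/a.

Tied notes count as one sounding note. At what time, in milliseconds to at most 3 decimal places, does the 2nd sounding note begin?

note 2 onset = 3/2b = 612.245ms

1. 0.0ms @ 0 + 612.245ms (3/2)
2. 612.245ms @ 3/2 + 612.245ms (3/2)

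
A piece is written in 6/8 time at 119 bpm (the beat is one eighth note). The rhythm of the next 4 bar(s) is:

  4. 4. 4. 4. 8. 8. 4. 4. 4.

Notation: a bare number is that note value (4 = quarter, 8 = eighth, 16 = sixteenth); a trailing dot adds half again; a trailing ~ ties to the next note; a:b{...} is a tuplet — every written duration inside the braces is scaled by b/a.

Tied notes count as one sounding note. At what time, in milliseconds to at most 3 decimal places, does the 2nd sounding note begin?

note 2 onset = 3b = 1512.605ms

1. 0.0ms @ 0 + 1512.605ms (3)
2. 1512.605ms @ 3 + 1512.605ms (3)
3. 3025.21ms @ 6 + 1512.605ms (3)
4. 4537.815ms @ 9 + 1512.605ms (3)
5. 6050.42ms @ 12 + 756.303ms (3/2)
6. 6806.723ms @ 27/2 + 756.303ms (3/2)
7. 7563.025ms @ 15 + 1512.605ms (3)
8. 9075.63ms @ 18 + 1512.605ms (3)
9. 10588.235ms @ 21 + 1512.605ms (3)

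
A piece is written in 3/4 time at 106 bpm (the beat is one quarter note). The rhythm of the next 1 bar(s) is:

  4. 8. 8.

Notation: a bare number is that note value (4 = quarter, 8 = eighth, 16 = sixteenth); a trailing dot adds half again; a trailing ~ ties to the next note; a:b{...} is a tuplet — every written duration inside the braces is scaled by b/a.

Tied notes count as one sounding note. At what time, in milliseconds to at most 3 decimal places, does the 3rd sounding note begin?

1. 0.0ms @ 0 + 849.057ms (3/2)
2. 849.057ms @ 3/2 + 424.528ms (3/4)
3. 1273.585ms @ 9/4 + 424.528ms (3/4)

note 3 onset = 9/4b = 1273.585ms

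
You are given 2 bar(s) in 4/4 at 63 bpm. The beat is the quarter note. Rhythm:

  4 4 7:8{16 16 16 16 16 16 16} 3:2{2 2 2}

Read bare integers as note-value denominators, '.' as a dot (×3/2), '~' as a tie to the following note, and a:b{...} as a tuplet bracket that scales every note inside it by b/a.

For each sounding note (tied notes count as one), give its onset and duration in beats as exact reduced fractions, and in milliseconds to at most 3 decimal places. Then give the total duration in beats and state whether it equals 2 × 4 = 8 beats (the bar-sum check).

1) 0.0ms=0b +952.381ms=1b
2) 952.381ms=1b +952.381ms=1b
3) 1904.762ms=2b +272.109ms=2/7b
4) 2176.871ms=16/7b +272.109ms=2/7b
5) 2448.98ms=18/7b +272.109ms=2/7b
6) 2721.088ms=20/7b +272.109ms=2/7b
7) 2993.197ms=22/7b +272.109ms=2/7b
8) 3265.306ms=24/7b +272.109ms=2/7b
9) 3537.415ms=26/7b +272.109ms=2/7b
10) 3809.524ms=4b +1269.841ms=4/3b
11) 5079.365ms=16/3b +1269.841ms=4/3b
12) 6349.206ms=20/3b +1269.841ms=4/3b
Σ=8b of 8 (63bpm 4/4) — PASS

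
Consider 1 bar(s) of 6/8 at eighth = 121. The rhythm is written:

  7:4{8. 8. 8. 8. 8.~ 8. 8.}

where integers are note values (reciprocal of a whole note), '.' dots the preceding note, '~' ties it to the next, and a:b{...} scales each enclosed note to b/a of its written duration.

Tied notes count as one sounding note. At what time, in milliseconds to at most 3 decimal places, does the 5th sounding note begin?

1. 0.0ms @ 0 + 425.03ms (6/7)
2. 425.03ms @ 6/7 + 425.03ms (6/7)
3. 850.059ms @ 12/7 + 425.03ms (6/7)
4. 1275.089ms @ 18/7 + 425.03ms (6/7)
5. 1700.118ms @ 24/7 + 850.059ms (12/7)
6. 2550.177ms @ 36/7 + 425.03ms (6/7)

note 5 onset = 24/7b = 1700.118ms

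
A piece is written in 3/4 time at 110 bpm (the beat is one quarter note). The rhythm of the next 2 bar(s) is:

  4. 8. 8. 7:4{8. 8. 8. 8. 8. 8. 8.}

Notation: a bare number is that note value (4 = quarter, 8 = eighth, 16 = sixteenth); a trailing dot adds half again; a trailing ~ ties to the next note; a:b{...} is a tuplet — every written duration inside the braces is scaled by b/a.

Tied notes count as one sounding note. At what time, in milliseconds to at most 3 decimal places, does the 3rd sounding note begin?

1. 0.0ms @ 0 + 818.182ms (3/2)
2. 818.182ms @ 3/2 + 409.091ms (3/4)
3. 1227.273ms @ 9/4 + 409.091ms (3/4)
4. 1636.364ms @ 3 + 233.766ms (3/7)
5. 1870.13ms @ 24/7 + 233.766ms (3/7)
6. 2103.896ms @ 27/7 + 233.766ms (3/7)
7. 2337.662ms @ 30/7 + 233.766ms (3/7)
8. 2571.429ms @ 33/7 + 233.766ms (3/7)
9. 2805.195ms @ 36/7 + 233.766ms (3/7)
10. 3038.961ms @ 39/7 + 233.766ms (3/7)

note 3 onset = 9/4b = 1227.273ms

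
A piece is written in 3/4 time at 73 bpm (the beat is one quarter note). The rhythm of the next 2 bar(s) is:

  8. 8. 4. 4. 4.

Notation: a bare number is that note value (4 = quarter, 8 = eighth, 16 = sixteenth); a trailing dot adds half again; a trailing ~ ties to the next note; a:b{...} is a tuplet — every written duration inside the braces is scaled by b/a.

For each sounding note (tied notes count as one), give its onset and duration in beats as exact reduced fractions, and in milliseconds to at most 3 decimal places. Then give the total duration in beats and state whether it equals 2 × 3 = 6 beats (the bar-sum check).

1) 0.0ms=0b +616.438ms=3/4b
2) 616.438ms=3/4b +616.438ms=3/4b
3) 1232.877ms=3/2b +1232.877ms=3/2b
4) 2465.753ms=3b +1232.877ms=3/2b
5) 3698.63ms=9/2b +1232.877ms=3/2b
Σ=6b of 6 (73bpm 3/4) — PASS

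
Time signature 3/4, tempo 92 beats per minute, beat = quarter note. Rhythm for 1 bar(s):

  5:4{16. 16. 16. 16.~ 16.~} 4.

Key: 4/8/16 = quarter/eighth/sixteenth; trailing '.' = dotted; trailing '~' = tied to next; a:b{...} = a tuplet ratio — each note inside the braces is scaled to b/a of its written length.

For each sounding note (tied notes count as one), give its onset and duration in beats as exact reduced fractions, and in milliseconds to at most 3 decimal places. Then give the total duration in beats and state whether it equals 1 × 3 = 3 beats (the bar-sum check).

1) 0.0ms=0b +195.652ms=3/10b
2) 195.652ms=3/10b +195.652ms=3/10b
3) 391.304ms=3/5b +195.652ms=3/10b
4) 586.957ms=9/10b +1369.565ms=21/10b
Σ=3b of 3 (92bpm 3/4) — PASS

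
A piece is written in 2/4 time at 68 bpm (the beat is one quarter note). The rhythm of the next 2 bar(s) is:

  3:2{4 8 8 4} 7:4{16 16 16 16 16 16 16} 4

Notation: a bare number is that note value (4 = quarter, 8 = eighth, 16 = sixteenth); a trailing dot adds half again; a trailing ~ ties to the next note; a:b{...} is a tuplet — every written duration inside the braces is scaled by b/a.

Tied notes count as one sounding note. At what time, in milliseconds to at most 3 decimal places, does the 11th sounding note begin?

note 11 onset = 20/7b = 2521.008ms

1. 0.0ms @ 0 + 588.235ms (2/3)
2. 588.235ms @ 2/3 + 294.118ms (1/3)
3. 882.353ms @ 1 + 294.118ms (1/3)
4. 1176.471ms @ 4/3 + 588.235ms (2/3)
5. 1764.706ms @ 2 + 126.05ms (1/7)
6. 1890.756ms @ 15/7 + 126.05ms (1/7)
7. 2016.807ms @ 16/7 + 126.05ms (1/7)
8. 2142.857ms @ 17/7 + 126.05ms (1/7)
9. 2268.908ms @ 18/7 + 126.05ms (1/7)
10. 2394.958ms @ 19/7 + 126.05ms (1/7)
11. 2521.008ms @ 20/7 + 126.05ms (1/7)
12. 2647.059ms @ 3 + 882.353ms (1)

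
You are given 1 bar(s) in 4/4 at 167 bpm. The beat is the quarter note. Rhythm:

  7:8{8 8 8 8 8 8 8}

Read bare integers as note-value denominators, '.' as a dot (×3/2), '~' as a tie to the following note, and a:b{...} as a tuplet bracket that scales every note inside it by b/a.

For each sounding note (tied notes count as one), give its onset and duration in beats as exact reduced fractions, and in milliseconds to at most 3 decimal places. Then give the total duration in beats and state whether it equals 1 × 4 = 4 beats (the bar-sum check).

1) 0.0ms=0b +205.304ms=4/7b
2) 205.304ms=4/7b +205.304ms=4/7b
3) 410.607ms=8/7b +205.304ms=4/7b
4) 615.911ms=12/7b +205.304ms=4/7b
5) 821.215ms=16/7b +205.304ms=4/7b
6) 1026.518ms=20/7b +205.304ms=4/7b
7) 1231.822ms=24/7b +205.304ms=4/7b
Σ=4b of 4 (167bpm 4/4) — PASS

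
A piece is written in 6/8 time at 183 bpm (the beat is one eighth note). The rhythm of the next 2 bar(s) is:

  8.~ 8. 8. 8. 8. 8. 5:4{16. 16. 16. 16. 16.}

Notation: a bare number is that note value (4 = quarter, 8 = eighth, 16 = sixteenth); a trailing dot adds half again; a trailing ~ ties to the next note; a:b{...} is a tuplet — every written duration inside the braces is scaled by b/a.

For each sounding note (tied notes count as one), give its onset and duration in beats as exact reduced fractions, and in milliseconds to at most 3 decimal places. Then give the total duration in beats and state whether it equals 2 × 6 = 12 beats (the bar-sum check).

1) 0.0ms=0b +983.607ms=3b
2) 983.607ms=3b +491.803ms=3/2b
3) 1475.41ms=9/2b +491.803ms=3/2b
4) 1967.213ms=6b +491.803ms=3/2b
5) 2459.016ms=15/2b +491.803ms=3/2b
6) 2950.82ms=9b +196.721ms=3/5b
7) 3147.541ms=48/5b +196.721ms=3/5b
8) 3344.262ms=51/5b +196.721ms=3/5b
9) 3540.984ms=54/5b +196.721ms=3/5b
10) 3737.705ms=57/5b +196.721ms=3/5b
Σ=12b of 12 (183bpm 6/8) — PASS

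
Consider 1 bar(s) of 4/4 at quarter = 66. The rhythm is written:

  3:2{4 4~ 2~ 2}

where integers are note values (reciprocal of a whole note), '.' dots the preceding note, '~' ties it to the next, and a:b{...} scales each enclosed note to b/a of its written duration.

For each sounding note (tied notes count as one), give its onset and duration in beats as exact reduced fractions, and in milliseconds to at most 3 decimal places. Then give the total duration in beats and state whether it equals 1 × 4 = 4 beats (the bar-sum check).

1) 0.0ms=0b +606.061ms=2/3b
2) 606.061ms=2/3b +3030.303ms=10/3b
Σ=4b of 4 (66bpm 4/4) — PASS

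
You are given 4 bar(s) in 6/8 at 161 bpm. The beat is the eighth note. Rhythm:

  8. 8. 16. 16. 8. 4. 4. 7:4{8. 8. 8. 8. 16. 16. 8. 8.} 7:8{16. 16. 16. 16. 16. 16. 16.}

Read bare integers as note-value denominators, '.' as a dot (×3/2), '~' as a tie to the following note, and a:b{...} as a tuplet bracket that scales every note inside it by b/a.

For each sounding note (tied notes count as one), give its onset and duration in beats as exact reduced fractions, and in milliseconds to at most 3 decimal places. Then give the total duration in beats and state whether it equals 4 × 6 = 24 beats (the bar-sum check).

1) 0.0ms=0b +559.006ms=3/2b
2) 559.006ms=3/2b +559.006ms=3/2b
3) 1118.012ms=3b +279.503ms=3/4b
4) 1397.516ms=15/4b +279.503ms=3/4b
5) 1677.019ms=9/2b +559.006ms=3/2b
6) 2236.025ms=6b +1118.012ms=3b
7) 3354.037ms=9b +1118.012ms=3b
8) 4472.05ms=12b +319.432ms=6/7b
9) 4791.482ms=90/7b +319.432ms=6/7b
10) 5110.914ms=96/7b +319.432ms=6/7b
11) 5430.346ms=102/7b +319.432ms=6/7b
12) 5749.778ms=108/7b +159.716ms=3/7b
13) 5909.494ms=111/7b +159.716ms=3/7b
14) 6069.21ms=114/7b +319.432ms=6/7b
15) 6388.642ms=120/7b +319.432ms=6/7b
16) 6708.075ms=18b +319.432ms=6/7b
17) 7027.507ms=132/7b +319.432ms=6/7b
18) 7346.939ms=138/7b +319.432ms=6/7b
19) 7666.371ms=144/7b +319.432ms=6/7b
20) 7985.803ms=150/7b +319.432ms=6/7b
21) 8305.235ms=156/7b +319.432ms=6/7b
22) 8624.667ms=162/7b +319.432ms=6/7b
Σ=24b of 24 (161bpm 6/8) — PASS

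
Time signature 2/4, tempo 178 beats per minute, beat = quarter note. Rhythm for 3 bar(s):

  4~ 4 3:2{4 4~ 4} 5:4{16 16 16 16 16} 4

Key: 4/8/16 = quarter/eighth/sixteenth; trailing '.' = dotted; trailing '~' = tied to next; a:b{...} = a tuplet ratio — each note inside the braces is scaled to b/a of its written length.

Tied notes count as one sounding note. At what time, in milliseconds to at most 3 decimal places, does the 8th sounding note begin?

1. 0.0ms @ 0 + 674.157ms (2)
2. 674.157ms @ 2 + 224.719ms (2/3)
3. 898.876ms @ 8/3 + 449.438ms (4/3)
4. 1348.315ms @ 4 + 67.416ms (1/5)
5. 1415.73ms @ 21/5 + 67.416ms (1/5)
6. 1483.146ms @ 22/5 + 67.416ms (1/5)
7. 1550.562ms @ 23/5 + 67.416ms (1/5)
8. 1617.978ms @ 24/5 + 67.416ms (1/5)
9. 1685.393ms @ 5 + 337.079ms (1)

note 8 onset = 24/5b = 1617.978ms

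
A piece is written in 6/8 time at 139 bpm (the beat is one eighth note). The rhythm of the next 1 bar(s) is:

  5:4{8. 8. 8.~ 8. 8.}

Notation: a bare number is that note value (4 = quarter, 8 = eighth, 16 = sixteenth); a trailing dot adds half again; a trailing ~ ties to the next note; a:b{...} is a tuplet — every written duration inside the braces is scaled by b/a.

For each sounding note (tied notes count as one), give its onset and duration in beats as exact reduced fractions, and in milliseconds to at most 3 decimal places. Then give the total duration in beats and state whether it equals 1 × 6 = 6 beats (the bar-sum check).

1) 0.0ms=0b +517.986ms=6/5b
2) 517.986ms=6/5b +517.986ms=6/5b
3) 1035.971ms=12/5b +1035.971ms=12/5b
4) 2071.942ms=24/5b +517.986ms=6/5b
Σ=6b of 6 (139bpm 6/8) — PASS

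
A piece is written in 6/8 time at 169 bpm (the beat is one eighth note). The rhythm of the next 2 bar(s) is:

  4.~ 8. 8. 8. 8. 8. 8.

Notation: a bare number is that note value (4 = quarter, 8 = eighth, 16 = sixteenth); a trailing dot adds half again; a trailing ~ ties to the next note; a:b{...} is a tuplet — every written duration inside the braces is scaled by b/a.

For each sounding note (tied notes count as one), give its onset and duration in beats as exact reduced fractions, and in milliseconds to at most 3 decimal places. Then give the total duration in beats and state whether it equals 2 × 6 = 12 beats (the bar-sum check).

1) 0.0ms=0b +1597.633ms=9/2b
2) 1597.633ms=9/2b +532.544ms=3/2b
3) 2130.178ms=6b +532.544ms=3/2b
4) 2662.722ms=15/2b +532.544ms=3/2b
5) 3195.266ms=9b +532.544ms=3/2b
6) 3727.811ms=21/2b +532.544ms=3/2b
Σ=12b of 12 (169bpm 6/8) — PASS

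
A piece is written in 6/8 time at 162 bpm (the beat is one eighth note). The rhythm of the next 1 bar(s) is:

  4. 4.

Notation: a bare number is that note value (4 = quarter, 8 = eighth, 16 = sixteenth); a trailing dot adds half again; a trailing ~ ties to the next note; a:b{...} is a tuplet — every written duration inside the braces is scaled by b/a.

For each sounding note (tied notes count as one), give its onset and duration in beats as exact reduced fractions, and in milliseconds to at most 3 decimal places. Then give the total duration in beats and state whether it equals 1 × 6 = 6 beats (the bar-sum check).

1) 0.0ms=0b +1111.111ms=3b
2) 1111.111ms=3b +1111.111ms=3b
Σ=6b of 6 (162bpm 6/8) — PASS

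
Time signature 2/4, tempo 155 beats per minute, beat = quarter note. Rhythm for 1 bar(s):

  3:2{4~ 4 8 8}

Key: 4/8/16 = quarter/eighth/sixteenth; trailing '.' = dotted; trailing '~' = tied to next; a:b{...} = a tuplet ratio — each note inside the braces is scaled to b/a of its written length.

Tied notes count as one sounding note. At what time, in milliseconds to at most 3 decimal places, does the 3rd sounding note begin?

note 3 onset = 5/3b = 645.161ms

1. 0.0ms @ 0 + 516.129ms (4/3)
2. 516.129ms @ 4/3 + 129.032ms (1/3)
3. 645.161ms @ 5/3 + 129.032ms (1/3)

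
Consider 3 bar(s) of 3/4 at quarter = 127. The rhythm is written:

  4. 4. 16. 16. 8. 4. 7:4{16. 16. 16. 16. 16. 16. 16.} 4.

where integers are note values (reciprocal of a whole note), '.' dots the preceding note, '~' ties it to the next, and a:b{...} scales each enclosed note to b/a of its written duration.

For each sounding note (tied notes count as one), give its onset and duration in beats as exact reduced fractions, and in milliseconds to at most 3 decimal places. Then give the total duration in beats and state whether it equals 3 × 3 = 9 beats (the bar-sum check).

1) 0.0ms=0b +708.661ms=3/2b
2) 708.661ms=3/2b +708.661ms=3/2b
3) 1417.323ms=3b +177.165ms=3/8b
4) 1594.488ms=27/8b +177.165ms=3/8b
5) 1771.654ms=15/4b +354.331ms=3/4b
6) 2125.984ms=9/2b +708.661ms=3/2b
7) 2834.646ms=6b +101.237ms=3/14b
8) 2935.883ms=87/14b +101.237ms=3/14b
9) 3037.12ms=45/7b +101.237ms=3/14b
10) 3138.358ms=93/14b +101.237ms=3/14b
11) 3239.595ms=48/7b +101.237ms=3/14b
12) 3340.832ms=99/14b +101.237ms=3/14b
13) 3442.07ms=51/7b +101.237ms=3/14b
14) 3543.307ms=15/2b +708.661ms=3/2b
Σ=9b of 9 (127bpm 3/4) — PASS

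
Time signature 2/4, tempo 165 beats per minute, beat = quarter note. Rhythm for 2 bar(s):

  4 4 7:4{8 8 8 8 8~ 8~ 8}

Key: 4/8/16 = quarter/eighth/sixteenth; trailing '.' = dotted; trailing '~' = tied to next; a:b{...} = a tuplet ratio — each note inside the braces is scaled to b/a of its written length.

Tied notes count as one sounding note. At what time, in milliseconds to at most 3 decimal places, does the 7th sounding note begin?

note 7 onset = 22/7b = 1142.857ms

1. 0.0ms @ 0 + 363.636ms (1)
2. 363.636ms @ 1 + 363.636ms (1)
3. 727.273ms @ 2 + 103.896ms (2/7)
4. 831.169ms @ 16/7 + 103.896ms (2/7)
5. 935.065ms @ 18/7 + 103.896ms (2/7)
6. 1038.961ms @ 20/7 + 103.896ms (2/7)
7. 1142.857ms @ 22/7 + 311.688ms (6/7)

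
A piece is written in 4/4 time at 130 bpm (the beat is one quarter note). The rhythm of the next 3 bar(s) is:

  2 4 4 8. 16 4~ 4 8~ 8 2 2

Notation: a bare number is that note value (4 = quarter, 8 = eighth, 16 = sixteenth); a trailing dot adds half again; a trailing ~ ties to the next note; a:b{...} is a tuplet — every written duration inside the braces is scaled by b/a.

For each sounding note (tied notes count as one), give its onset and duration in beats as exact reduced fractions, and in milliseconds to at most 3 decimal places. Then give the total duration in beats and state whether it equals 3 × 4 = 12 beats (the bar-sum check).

1) 0.0ms=0b +923.077ms=2b
2) 923.077ms=2b +461.538ms=1b
3) 1384.615ms=3b +461.538ms=1b
4) 1846.154ms=4b +346.154ms=3/4b
5) 2192.308ms=19/4b +115.385ms=1/4b
6) 2307.692ms=5b +923.077ms=2b
7) 3230.769ms=7b +461.538ms=1b
8) 3692.308ms=8b +923.077ms=2b
9) 4615.385ms=10b +923.077ms=2b
Σ=12b of 12 (130bpm 4/4) — PASS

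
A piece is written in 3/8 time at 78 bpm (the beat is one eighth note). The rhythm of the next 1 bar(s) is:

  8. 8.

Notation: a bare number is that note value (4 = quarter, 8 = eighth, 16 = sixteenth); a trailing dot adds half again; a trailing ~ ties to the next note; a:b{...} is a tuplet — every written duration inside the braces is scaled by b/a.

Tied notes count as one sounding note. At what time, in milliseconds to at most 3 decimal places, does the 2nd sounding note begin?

note 2 onset = 3/2b = 1153.846ms

1. 0.0ms @ 0 + 1153.846ms (3/2)
2. 1153.846ms @ 3/2 + 1153.846ms (3/2)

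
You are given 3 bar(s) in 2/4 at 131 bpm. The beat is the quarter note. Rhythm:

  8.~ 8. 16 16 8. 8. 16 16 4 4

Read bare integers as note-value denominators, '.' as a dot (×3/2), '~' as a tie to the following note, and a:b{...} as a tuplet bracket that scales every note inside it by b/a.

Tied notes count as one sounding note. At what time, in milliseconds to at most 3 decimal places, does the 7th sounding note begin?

note 7 onset = 15/4b = 1717.557ms

1. 0.0ms @ 0 + 687.023ms (3/2)
2. 687.023ms @ 3/2 + 114.504ms (1/4)
3. 801.527ms @ 7/4 + 114.504ms (1/4)
4. 916.031ms @ 2 + 343.511ms (3/4)
5. 1259.542ms @ 11/4 + 343.511ms (3/4)
6. 1603.053ms @ 7/2 + 114.504ms (1/4)
7. 1717.557ms @ 15/4 + 114.504ms (1/4)
8. 1832.061ms @ 4 + 458.015ms (1)
9. 2290.076ms @ 5 + 458.015ms (1)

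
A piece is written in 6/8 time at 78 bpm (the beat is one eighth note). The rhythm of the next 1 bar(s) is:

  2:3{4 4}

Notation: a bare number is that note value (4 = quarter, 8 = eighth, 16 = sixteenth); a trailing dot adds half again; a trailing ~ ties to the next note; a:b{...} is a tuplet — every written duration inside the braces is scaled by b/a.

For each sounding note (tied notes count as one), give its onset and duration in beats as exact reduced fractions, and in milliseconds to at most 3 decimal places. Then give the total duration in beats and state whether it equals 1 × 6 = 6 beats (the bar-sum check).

1) 0.0ms=0b +2307.692ms=3b
2) 2307.692ms=3b +2307.692ms=3b
Σ=6b of 6 (78bpm 6/8) — PASS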